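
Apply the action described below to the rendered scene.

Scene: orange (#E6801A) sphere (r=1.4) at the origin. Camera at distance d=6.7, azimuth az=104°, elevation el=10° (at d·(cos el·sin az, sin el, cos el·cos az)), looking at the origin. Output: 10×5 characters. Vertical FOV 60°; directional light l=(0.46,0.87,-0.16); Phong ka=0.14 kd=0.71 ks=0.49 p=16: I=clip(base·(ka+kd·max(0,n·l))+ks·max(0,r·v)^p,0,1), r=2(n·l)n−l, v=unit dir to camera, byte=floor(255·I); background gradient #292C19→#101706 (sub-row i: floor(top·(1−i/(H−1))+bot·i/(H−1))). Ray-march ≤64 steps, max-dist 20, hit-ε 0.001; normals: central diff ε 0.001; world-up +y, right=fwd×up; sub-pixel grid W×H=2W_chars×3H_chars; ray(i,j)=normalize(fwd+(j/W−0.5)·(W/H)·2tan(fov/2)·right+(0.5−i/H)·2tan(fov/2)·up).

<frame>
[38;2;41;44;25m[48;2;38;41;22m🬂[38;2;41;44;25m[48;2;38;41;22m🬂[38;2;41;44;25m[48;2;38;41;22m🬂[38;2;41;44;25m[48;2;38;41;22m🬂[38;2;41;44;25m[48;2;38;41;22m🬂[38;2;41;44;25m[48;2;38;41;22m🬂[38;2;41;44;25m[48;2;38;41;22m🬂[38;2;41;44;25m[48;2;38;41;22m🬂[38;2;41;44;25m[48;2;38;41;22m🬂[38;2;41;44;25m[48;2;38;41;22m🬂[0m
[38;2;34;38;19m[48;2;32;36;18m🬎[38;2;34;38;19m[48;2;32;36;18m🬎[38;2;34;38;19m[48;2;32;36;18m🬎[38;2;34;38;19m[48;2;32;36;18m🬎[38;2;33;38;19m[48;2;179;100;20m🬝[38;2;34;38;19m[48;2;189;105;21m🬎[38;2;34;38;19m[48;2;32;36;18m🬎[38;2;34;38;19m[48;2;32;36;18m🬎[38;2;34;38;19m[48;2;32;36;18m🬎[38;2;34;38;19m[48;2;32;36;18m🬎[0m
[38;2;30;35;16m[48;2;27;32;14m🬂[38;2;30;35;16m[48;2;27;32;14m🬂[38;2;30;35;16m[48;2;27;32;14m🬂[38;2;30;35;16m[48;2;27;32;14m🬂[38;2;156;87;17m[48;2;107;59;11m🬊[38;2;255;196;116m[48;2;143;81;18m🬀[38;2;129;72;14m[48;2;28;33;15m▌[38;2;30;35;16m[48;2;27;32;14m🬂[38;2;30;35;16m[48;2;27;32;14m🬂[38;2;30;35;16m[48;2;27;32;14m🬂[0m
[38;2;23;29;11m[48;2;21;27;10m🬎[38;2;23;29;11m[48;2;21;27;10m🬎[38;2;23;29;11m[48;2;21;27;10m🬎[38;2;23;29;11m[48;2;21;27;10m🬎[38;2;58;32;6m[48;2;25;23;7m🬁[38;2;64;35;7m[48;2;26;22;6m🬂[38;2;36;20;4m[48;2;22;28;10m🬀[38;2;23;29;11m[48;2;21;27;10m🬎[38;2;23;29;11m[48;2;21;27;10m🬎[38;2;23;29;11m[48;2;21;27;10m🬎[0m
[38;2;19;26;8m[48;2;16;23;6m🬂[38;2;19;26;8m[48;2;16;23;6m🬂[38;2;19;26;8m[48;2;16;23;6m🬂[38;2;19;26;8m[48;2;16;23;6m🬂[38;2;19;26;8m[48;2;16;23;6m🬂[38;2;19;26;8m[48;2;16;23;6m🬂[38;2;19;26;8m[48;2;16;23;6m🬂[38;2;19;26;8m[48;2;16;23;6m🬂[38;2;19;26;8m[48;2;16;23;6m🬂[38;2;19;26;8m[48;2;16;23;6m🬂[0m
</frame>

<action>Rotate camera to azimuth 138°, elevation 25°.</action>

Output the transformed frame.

<frame>
[38;2;41;44;25m[48;2;38;41;22m🬂[38;2;41;44;25m[48;2;38;41;22m🬂[38;2;41;44;25m[48;2;38;41;22m🬂[38;2;41;44;25m[48;2;38;41;22m🬂[38;2;41;44;25m[48;2;38;41;22m🬂[38;2;41;44;25m[48;2;38;41;22m🬂[38;2;41;44;25m[48;2;38;41;22m🬂[38;2;41;44;25m[48;2;38;41;22m🬂[38;2;41;44;25m[48;2;38;41;22m🬂[38;2;41;44;25m[48;2;38;41;22m🬂[0m
[38;2;34;38;19m[48;2;32;36;18m🬎[38;2;34;38;19m[48;2;32;36;18m🬎[38;2;34;38;19m[48;2;32;36;18m🬎[38;2;34;38;19m[48;2;32;36;18m🬎[38;2;33;38;19m[48;2;181;100;20m🬝[38;2;34;38;19m[48;2;170;94;18m🬎[38;2;34;38;19m[48;2;32;36;18m🬎[38;2;34;38;19m[48;2;32;36;18m🬎[38;2;34;38;19m[48;2;32;36;18m🬎[38;2;34;38;19m[48;2;32;36;18m🬎[0m
[38;2;30;35;16m[48;2;27;32;14m🬂[38;2;30;35;16m[48;2;27;32;14m🬂[38;2;30;35;16m[48;2;27;32;14m🬂[38;2;30;35;16m[48;2;27;32;14m🬂[38;2;188;107;27m[48;2;148;82;16m🬊[38;2;203;125;46m[48;2;145;80;16m🬄[38;2;111;62;12m[48;2;28;33;15m▌[38;2;30;35;16m[48;2;27;32;14m🬂[38;2;30;35;16m[48;2;27;32;14m🬂[38;2;30;35;16m[48;2;27;32;14m🬂[0m
[38;2;23;29;11m[48;2;21;27;10m🬎[38;2;23;29;11m[48;2;21;27;10m🬎[38;2;23;29;11m[48;2;21;27;10m🬎[38;2;23;29;11m[48;2;21;27;10m🬎[38;2;91;50;10m[48;2;24;25;8m🬂[38;2;87;48;9m[48;2;26;22;6m🬂[38;2;32;17;3m[48;2;22;28;10m🬀[38;2;23;29;11m[48;2;21;27;10m🬎[38;2;23;29;11m[48;2;21;27;10m🬎[38;2;23;29;11m[48;2;21;27;10m🬎[0m
[38;2;19;26;8m[48;2;16;23;6m🬂[38;2;19;26;8m[48;2;16;23;6m🬂[38;2;19;26;8m[48;2;16;23;6m🬂[38;2;19;26;8m[48;2;16;23;6m🬂[38;2;19;26;8m[48;2;16;23;6m🬂[38;2;19;26;8m[48;2;16;23;6m🬂[38;2;19;26;8m[48;2;16;23;6m🬂[38;2;19;26;8m[48;2;16;23;6m🬂[38;2;19;26;8m[48;2;16;23;6m🬂[38;2;19;26;8m[48;2;16;23;6m🬂[0m
</frame>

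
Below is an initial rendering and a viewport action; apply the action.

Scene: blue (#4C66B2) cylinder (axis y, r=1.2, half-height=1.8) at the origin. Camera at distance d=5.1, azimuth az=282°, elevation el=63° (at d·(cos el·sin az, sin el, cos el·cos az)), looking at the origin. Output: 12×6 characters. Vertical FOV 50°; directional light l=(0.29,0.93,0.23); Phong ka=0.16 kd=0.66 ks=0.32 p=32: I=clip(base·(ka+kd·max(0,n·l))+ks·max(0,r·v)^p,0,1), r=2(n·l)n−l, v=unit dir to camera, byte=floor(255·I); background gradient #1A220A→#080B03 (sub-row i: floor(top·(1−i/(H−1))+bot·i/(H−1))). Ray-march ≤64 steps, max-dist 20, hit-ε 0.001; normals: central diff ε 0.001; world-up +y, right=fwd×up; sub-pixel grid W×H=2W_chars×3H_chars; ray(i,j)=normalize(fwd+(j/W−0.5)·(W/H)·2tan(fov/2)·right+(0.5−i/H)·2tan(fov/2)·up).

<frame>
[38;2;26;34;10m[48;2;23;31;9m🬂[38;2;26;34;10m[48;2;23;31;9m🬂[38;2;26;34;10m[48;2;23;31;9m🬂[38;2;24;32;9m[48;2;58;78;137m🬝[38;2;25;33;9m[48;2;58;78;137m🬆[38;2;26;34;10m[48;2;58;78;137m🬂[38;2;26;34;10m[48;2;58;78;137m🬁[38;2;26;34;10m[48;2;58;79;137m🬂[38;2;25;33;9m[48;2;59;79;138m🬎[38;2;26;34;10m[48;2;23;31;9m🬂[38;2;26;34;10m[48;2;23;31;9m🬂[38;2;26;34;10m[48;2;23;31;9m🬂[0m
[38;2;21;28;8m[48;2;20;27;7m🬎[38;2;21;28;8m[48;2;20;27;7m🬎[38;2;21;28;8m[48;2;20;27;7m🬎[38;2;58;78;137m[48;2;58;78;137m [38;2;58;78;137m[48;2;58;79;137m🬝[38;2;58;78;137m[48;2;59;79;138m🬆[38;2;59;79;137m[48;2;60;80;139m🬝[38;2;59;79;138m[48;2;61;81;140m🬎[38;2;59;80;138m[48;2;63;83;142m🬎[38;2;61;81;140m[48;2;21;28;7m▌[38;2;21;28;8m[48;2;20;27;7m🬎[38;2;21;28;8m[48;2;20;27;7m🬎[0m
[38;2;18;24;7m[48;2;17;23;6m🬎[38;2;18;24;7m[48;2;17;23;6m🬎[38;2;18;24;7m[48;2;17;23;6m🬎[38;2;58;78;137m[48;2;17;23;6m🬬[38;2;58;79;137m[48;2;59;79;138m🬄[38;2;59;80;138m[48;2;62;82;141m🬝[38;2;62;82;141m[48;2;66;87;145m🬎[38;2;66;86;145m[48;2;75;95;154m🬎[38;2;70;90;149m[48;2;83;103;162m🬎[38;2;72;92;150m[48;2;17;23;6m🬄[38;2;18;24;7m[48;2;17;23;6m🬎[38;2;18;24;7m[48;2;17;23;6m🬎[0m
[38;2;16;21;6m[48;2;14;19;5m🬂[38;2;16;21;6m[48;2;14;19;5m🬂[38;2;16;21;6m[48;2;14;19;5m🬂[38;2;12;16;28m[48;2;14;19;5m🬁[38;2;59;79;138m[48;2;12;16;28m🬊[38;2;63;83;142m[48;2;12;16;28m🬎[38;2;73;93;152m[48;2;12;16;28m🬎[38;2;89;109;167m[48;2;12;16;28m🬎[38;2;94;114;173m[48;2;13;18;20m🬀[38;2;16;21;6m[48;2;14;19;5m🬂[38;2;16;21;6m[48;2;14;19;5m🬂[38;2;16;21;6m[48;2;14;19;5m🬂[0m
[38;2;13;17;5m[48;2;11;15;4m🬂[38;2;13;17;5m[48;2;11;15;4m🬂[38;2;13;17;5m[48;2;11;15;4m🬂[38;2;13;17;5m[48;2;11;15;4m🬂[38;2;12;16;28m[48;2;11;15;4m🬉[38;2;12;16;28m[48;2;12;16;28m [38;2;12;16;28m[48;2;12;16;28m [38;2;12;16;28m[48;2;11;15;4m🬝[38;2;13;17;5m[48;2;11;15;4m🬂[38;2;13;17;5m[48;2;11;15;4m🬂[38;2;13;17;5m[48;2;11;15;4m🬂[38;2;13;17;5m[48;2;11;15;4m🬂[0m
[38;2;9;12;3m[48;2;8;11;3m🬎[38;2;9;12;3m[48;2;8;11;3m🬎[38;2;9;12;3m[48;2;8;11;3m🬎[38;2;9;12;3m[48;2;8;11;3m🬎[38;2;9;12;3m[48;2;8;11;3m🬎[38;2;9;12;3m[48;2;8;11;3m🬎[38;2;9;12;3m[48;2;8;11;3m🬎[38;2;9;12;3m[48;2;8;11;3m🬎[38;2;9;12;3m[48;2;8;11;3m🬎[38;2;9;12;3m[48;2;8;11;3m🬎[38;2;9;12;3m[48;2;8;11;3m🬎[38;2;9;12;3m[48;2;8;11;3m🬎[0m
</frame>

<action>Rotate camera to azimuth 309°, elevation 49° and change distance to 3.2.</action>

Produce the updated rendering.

<frame>
[38;2;58;78;137m[48;2;12;16;28m🬎[38;2;58;78;137m[48;2;58;78;137m [38;2;58;78;137m[48;2;58;78;137m [38;2;58;78;137m[48;2;58;78;137m [38;2;58;78;137m[48;2;58;78;137m [38;2;58;78;137m[48;2;58;78;137m [38;2;58;78;137m[48;2;58;78;137m [38;2;58;78;137m[48;2;58;78;137m [38;2;58;78;137m[48;2;58;78;137m [38;2;58;78;137m[48;2;58;78;137m [38;2;58;78;137m[48;2;58;78;137m [38;2;58;78;137m[48;2;19;25;44m🬝[0m
[38;2;20;27;7m[48;2;12;16;28m🬲[38;2;12;16;28m[48;2;12;16;28m [38;2;58;78;137m[48;2;12;16;28m🬂[38;2;58;78;137m[48;2;12;16;28m🬂[38;2;58;78;137m[48;2;12;16;28m🬂[38;2;58;78;137m[48;2;12;16;28m🬂[38;2;58;78;137m[48;2;12;16;28m🬂[38;2;58;78;137m[48;2;12;16;28m🬂[38;2;58;78;137m[48;2;12;16;28m🬂[38;2;58;78;137m[48;2;13;18;33m🬂[38;2;58;78;137m[48;2;16;22;38m🬀[38;2;19;25;45m[48;2;20;27;7m🬝[0m
[38;2;18;24;7m[48;2;17;23;6m🬎[38;2;12;16;28m[48;2;17;23;6m🬨[38;2;12;16;28m[48;2;12;16;28m [38;2;12;16;28m[48;2;12;16;28m [38;2;12;16;28m[48;2;12;16;28m [38;2;12;16;28m[48;2;12;16;28m [38;2;12;16;28m[48;2;12;16;28m [38;2;12;16;28m[48;2;12;16;28m [38;2;12;16;28m[48;2;13;17;30m▌[38;2;14;19;34m[48;2;15;21;37m▌[38;2;17;23;41m[48;2;20;27;48m🬕[38;2;21;28;50m[48;2;17;23;6m🬀[0m
[38;2;16;21;6m[48;2;14;19;5m🬂[38;2;16;21;6m[48;2;14;19;5m🬂[38;2;12;16;28m[48;2;14;19;5m🬬[38;2;12;16;28m[48;2;12;16;28m [38;2;12;16;28m[48;2;12;16;28m [38;2;12;16;28m[48;2;12;16;28m [38;2;12;16;28m[48;2;12;16;28m [38;2;12;16;28m[48;2;12;16;28m [38;2;13;17;30m[48;2;14;19;34m🬕[38;2;16;21;38m[48;2;18;25;43m🬕[38;2;20;27;48m[48;2;14;19;5m🬄[38;2;16;21;6m[48;2;14;19;5m🬂[0m
[38;2;13;17;5m[48;2;11;15;4m🬂[38;2;13;17;5m[48;2;11;15;4m🬂[38;2;12;16;28m[48;2;11;15;4m🬁[38;2;12;16;28m[48;2;12;16;28m [38;2;12;16;28m[48;2;12;16;28m [38;2;12;16;28m[48;2;12;16;28m [38;2;12;16;28m[48;2;12;16;28m [38;2;12;16;28m[48;2;13;17;30m🬝[38;2;14;19;34m[48;2;16;22;39m🬕[38;2;19;27;47m[48;2;11;15;4m🬕[38;2;13;17;5m[48;2;11;15;4m🬂[38;2;13;17;5m[48;2;11;15;4m🬂[0m
[38;2;9;12;3m[48;2;8;11;3m🬎[38;2;9;12;3m[48;2;8;11;3m🬎[38;2;9;12;3m[48;2;8;11;3m🬎[38;2;12;16;28m[48;2;8;11;3m🬉[38;2;12;16;28m[48;2;12;16;28m [38;2;12;16;28m[48;2;12;16;28m [38;2;12;16;28m[48;2;12;16;28m [38;2;12;16;29m[48;2;14;19;34m🬕[38;2;18;24;43m[48;2;8;11;3m🬝[38;2;9;12;3m[48;2;8;11;3m🬎[38;2;9;12;3m[48;2;8;11;3m🬎[38;2;9;12;3m[48;2;8;11;3m🬎[0m
</frame>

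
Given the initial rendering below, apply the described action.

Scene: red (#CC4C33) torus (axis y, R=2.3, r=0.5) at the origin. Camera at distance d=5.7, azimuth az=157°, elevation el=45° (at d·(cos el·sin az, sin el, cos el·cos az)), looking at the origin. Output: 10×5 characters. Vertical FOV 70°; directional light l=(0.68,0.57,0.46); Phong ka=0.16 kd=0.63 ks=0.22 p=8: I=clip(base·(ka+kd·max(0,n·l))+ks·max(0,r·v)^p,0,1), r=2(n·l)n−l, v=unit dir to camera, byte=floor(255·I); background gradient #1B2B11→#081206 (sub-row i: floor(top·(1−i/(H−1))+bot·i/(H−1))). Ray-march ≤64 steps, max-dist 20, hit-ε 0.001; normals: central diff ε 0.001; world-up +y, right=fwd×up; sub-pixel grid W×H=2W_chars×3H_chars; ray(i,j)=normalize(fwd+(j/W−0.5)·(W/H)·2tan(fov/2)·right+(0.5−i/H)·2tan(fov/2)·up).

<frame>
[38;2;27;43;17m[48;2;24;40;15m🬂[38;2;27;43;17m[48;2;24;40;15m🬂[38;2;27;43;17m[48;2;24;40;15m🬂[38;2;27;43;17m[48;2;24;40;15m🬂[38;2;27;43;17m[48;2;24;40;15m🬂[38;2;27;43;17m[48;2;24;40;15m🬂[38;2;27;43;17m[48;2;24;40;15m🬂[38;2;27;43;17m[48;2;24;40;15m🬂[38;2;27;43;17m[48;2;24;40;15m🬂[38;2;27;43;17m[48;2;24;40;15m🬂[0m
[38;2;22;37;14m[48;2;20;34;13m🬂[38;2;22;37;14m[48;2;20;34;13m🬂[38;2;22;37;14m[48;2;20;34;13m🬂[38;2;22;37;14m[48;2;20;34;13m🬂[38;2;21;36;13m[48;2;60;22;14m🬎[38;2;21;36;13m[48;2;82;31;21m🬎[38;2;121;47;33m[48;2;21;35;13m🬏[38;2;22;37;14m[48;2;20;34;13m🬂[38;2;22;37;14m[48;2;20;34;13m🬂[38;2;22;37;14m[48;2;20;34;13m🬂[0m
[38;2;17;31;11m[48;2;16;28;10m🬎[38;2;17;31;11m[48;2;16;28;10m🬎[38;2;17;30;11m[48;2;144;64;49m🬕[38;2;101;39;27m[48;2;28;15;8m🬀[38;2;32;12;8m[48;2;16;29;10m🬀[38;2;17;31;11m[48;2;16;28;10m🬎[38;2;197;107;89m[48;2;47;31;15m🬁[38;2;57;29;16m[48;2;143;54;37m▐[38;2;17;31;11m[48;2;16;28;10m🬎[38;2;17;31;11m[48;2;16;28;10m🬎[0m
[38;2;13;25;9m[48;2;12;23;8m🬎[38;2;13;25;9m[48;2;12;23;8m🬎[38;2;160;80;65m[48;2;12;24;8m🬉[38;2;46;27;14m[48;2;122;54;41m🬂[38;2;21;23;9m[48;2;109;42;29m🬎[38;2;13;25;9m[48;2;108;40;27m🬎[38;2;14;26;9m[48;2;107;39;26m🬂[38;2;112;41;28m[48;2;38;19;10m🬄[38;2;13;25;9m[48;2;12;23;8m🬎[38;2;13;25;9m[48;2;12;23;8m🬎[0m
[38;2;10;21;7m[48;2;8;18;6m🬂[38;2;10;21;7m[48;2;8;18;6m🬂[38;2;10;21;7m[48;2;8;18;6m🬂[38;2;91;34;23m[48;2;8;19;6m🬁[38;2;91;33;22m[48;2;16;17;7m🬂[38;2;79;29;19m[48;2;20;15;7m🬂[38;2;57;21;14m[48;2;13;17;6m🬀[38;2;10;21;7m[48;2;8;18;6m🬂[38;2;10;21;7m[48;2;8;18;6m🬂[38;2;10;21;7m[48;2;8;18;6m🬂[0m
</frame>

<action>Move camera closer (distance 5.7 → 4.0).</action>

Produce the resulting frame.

<frame>
[38;2;27;43;17m[48;2;24;40;15m🬂[38;2;27;43;17m[48;2;24;40;15m🬂[38;2;27;43;17m[48;2;24;40;15m🬂[38;2;27;43;17m[48;2;24;40;15m🬂[38;2;27;43;17m[48;2;24;40;15m🬂[38;2;27;43;17m[48;2;24;40;15m🬂[38;2;27;43;17m[48;2;24;40;15m🬂[38;2;27;43;17m[48;2;24;40;15m🬂[38;2;27;43;17m[48;2;24;40;15m🬂[38;2;27;43;17m[48;2;24;40;15m🬂[0m
[38;2;22;37;14m[48;2;20;34;13m🬂[38;2;22;37;14m[48;2;20;34;13m🬂[38;2;21;35;13m[48;2;90;35;24m🬝[38;2;25;26;11m[48;2;96;36;25m🬴[38;2;27;24;11m[48;2;67;25;16m🬰[38;2;29;25;11m[48;2;86;32;22m🬰[38;2;42;35;16m[48;2;122;50;36m🬒[38;2;21;36;13m[48;2;142;61;45m🬎[38;2;22;37;14m[48;2;20;34;13m🬂[38;2;22;37;14m[48;2;20;34;13m🬂[0m
[38;2;17;31;11m[48;2;16;28;10m🬎[38;2;34;31;14m[48;2;133;59;44m🬥[38;2;79;30;21m[48;2;32;12;8m🬀[38;2;32;12;8m[48;2;16;29;10m🬂[38;2;17;31;11m[48;2;16;28;10m🬎[38;2;17;31;11m[48;2;16;28;10m🬎[38;2;60;22;15m[48;2;16;29;10m🬁[38;2;154;63;45m[48;2;16;29;10m🬨[38;2;18;32;12m[48;2;136;51;34m🬁[38;2;64;23;16m[48;2;17;30;11m🬏[0m
[38;2;13;25;9m[48;2;12;23;8m🬎[38;2;95;39;28m[48;2;161;86;72m🬉[38;2;26;16;8m[48;2;71;26;17m🬊[38;2;13;25;9m[48;2;12;23;8m🬎[38;2;13;25;9m[48;2;12;23;8m🬎[38;2;13;25;9m[48;2;12;23;8m🬎[38;2;13;25;9m[48;2;12;23;8m🬎[38;2;142;52;35m[48;2;13;25;8m🬦[38;2;148;55;36m[48;2;118;44;29m🬄[38;2;74;27;18m[48;2;13;24;8m▌[0m
[38;2;10;21;7m[48;2;8;18;6m🬂[38;2;136;62;47m[48;2;8;18;6m🬬[38;2;109;44;32m[48;2;130;62;48m🬑[38;2;77;28;18m[48;2;110;45;32m🬂[38;2;10;21;7m[48;2;104;39;26m🬂[38;2;10;21;7m[48;2;108;40;26m🬂[38;2;10;21;7m[48;2;112;41;27m🬀[38;2;120;44;29m[48;2;94;34;23m🬆[38;2;93;34;23m[48;2;55;20;13m🬆[38;2;39;14;9m[48;2;8;19;6m🬄[0m
</frame>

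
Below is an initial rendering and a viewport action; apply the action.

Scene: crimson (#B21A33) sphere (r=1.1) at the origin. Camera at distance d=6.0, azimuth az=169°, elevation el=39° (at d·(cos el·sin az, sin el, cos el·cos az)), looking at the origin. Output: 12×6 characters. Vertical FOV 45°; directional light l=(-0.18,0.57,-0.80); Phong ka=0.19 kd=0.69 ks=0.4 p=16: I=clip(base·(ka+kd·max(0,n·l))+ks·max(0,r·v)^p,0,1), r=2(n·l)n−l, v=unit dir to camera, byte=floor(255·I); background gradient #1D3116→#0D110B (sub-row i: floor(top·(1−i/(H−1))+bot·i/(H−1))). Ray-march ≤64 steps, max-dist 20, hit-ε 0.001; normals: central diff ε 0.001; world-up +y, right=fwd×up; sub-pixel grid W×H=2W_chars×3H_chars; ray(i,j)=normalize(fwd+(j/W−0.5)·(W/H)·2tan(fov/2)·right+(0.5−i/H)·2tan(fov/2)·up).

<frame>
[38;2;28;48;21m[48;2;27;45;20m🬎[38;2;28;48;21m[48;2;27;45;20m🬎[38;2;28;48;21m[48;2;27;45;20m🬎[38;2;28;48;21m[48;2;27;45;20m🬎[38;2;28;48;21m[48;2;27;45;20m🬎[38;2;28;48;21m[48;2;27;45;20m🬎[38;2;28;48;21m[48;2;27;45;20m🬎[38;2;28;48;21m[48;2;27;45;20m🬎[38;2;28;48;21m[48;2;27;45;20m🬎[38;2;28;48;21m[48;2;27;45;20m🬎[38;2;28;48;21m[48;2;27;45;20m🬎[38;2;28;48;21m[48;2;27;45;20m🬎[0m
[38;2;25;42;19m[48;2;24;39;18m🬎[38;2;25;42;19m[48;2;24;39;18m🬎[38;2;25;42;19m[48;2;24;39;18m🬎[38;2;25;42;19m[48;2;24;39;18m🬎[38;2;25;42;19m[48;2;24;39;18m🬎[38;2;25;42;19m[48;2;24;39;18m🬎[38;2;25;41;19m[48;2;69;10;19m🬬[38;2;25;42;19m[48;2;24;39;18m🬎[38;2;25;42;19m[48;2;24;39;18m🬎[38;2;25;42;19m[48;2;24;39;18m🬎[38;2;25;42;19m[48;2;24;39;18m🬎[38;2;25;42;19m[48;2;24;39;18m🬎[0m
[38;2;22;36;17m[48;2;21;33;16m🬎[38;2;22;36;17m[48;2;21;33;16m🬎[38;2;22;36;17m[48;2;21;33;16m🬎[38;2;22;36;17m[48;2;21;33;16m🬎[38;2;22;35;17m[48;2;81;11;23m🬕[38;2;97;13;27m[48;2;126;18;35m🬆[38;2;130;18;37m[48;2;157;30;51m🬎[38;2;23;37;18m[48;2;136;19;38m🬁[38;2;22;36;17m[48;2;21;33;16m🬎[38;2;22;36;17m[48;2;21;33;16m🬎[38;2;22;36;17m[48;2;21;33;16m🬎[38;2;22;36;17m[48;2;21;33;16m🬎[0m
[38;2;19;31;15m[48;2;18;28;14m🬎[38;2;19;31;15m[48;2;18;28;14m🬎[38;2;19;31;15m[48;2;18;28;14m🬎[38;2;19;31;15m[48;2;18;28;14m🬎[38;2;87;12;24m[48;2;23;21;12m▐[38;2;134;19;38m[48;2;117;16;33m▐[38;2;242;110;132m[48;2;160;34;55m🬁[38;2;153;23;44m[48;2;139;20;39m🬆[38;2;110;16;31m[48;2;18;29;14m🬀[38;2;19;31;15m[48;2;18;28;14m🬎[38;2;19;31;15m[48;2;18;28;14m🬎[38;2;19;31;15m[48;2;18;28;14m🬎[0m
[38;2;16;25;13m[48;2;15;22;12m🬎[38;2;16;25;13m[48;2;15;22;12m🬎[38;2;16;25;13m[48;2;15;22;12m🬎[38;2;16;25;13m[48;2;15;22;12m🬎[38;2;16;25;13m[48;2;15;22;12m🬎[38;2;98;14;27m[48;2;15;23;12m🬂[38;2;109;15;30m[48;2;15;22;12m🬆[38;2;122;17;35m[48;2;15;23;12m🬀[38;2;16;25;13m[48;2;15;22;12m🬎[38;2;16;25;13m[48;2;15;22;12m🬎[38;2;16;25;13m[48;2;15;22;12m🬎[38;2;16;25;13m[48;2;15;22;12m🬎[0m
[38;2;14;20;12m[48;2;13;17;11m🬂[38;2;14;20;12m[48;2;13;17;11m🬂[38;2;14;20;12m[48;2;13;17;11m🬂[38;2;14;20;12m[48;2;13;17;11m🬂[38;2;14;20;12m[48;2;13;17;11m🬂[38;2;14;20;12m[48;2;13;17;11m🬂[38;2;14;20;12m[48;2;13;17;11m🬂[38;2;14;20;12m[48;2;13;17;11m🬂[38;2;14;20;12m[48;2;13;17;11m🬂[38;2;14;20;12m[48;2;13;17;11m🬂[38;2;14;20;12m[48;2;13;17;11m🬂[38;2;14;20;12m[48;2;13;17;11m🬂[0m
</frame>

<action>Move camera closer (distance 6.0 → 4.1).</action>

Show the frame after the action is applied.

<frame>
[38;2;28;48;21m[48;2;27;45;20m🬎[38;2;28;48;21m[48;2;27;45;20m🬎[38;2;28;48;21m[48;2;27;45;20m🬎[38;2;28;48;21m[48;2;27;45;20m🬎[38;2;28;48;21m[48;2;27;45;20m🬎[38;2;28;48;21m[48;2;27;45;20m🬎[38;2;28;48;21m[48;2;27;45;20m🬎[38;2;28;48;21m[48;2;27;45;20m🬎[38;2;28;48;21m[48;2;27;45;20m🬎[38;2;28;48;21m[48;2;27;45;20m🬎[38;2;28;48;21m[48;2;27;45;20m🬎[38;2;28;48;21m[48;2;27;45;20m🬎[0m
[38;2;25;42;19m[48;2;24;39;18m🬎[38;2;25;42;19m[48;2;24;39;18m🬎[38;2;25;42;19m[48;2;24;39;18m🬎[38;2;25;42;19m[48;2;24;39;18m🬎[38;2;25;42;19m[48;2;81;11;23m🬆[38;2;26;43;20m[48;2;109;15;31m🬂[38;2;50;27;20m[48;2;124;17;35m🬂[38;2;26;43;20m[48;2;122;17;34m🬂[38;2;121;17;34m[48;2;25;41;19m🬏[38;2;25;42;19m[48;2;24;39;18m🬎[38;2;25;42;19m[48;2;24;39;18m🬎[38;2;25;42;19m[48;2;24;39;18m🬎[0m
[38;2;22;36;17m[48;2;21;33;16m🬎[38;2;22;36;17m[48;2;21;33;16m🬎[38;2;22;36;17m[48;2;21;33;16m🬎[38;2;22;35;17m[48;2;74;10;21m▌[38;2;98;14;27m[48;2;115;16;32m🬄[38;2;129;18;37m[48;2;140;20;40m🬕[38;2;148;25;45m[48;2;194;64;85m🬝[38;2;149;22;42m[48;2;176;44;66m🬬[38;2;120;17;34m[48;2;142;20;40m🬁[38;2;22;36;17m[48;2;21;33;16m🬎[38;2;22;36;17m[48;2;21;33;16m🬎[38;2;22;36;17m[48;2;21;33;16m🬎[0m
[38;2;19;31;15m[48;2;18;28;14m🬎[38;2;19;31;15m[48;2;18;28;14m🬎[38;2;19;31;15m[48;2;18;28;14m🬎[38;2;85;12;24m[48;2;26;21;13m▐[38;2;122;17;34m[48;2;108;15;30m▐[38;2;143;22;42m[48;2;133;19;37m▐[38;2;230;99;120m[48;2;166;39;60m🬉[38;2;198;64;86m[48;2;156;24;46m🬄[38;2;151;21;42m[48;2;142;20;40m▌[38;2;116;16;33m[48;2;18;29;14m🬀[38;2;19;31;15m[48;2;18;28;14m🬎[38;2;19;31;15m[48;2;18;28;14m🬎[0m
[38;2;16;25;13m[48;2;15;22;12m🬎[38;2;16;25;13m[48;2;15;22;12m🬎[38;2;16;25;13m[48;2;15;22;12m🬎[38;2;63;9;18m[48;2;15;23;12m🬁[38;2;93;13;26m[48;2;15;22;12m🬬[38;2;126;18;35m[48;2;105;15;30m🬎[38;2;139;20;39m[48;2;121;17;34m🬎[38;2;142;20;40m[48;2;117;16;33m🬎[38;2;129;18;36m[48;2;15;22;12m🬆[38;2;16;25;13m[48;2;15;22;12m🬎[38;2;16;25;13m[48;2;15;22;12m🬎[38;2;16;25;13m[48;2;15;22;12m🬎[0m
[38;2;14;20;12m[48;2;13;17;11m🬂[38;2;14;20;12m[48;2;13;17;11m🬂[38;2;14;20;12m[48;2;13;17;11m🬂[38;2;14;20;12m[48;2;13;17;11m🬂[38;2;14;20;12m[48;2;13;17;11m🬂[38;2;14;20;12m[48;2;13;17;11m🬂[38;2;82;12;23m[48;2;13;18;11m🬀[38;2;14;20;12m[48;2;13;17;11m🬂[38;2;14;20;12m[48;2;13;17;11m🬂[38;2;14;20;12m[48;2;13;17;11m🬂[38;2;14;20;12m[48;2;13;17;11m🬂[38;2;14;20;12m[48;2;13;17;11m🬂[0m
</frame>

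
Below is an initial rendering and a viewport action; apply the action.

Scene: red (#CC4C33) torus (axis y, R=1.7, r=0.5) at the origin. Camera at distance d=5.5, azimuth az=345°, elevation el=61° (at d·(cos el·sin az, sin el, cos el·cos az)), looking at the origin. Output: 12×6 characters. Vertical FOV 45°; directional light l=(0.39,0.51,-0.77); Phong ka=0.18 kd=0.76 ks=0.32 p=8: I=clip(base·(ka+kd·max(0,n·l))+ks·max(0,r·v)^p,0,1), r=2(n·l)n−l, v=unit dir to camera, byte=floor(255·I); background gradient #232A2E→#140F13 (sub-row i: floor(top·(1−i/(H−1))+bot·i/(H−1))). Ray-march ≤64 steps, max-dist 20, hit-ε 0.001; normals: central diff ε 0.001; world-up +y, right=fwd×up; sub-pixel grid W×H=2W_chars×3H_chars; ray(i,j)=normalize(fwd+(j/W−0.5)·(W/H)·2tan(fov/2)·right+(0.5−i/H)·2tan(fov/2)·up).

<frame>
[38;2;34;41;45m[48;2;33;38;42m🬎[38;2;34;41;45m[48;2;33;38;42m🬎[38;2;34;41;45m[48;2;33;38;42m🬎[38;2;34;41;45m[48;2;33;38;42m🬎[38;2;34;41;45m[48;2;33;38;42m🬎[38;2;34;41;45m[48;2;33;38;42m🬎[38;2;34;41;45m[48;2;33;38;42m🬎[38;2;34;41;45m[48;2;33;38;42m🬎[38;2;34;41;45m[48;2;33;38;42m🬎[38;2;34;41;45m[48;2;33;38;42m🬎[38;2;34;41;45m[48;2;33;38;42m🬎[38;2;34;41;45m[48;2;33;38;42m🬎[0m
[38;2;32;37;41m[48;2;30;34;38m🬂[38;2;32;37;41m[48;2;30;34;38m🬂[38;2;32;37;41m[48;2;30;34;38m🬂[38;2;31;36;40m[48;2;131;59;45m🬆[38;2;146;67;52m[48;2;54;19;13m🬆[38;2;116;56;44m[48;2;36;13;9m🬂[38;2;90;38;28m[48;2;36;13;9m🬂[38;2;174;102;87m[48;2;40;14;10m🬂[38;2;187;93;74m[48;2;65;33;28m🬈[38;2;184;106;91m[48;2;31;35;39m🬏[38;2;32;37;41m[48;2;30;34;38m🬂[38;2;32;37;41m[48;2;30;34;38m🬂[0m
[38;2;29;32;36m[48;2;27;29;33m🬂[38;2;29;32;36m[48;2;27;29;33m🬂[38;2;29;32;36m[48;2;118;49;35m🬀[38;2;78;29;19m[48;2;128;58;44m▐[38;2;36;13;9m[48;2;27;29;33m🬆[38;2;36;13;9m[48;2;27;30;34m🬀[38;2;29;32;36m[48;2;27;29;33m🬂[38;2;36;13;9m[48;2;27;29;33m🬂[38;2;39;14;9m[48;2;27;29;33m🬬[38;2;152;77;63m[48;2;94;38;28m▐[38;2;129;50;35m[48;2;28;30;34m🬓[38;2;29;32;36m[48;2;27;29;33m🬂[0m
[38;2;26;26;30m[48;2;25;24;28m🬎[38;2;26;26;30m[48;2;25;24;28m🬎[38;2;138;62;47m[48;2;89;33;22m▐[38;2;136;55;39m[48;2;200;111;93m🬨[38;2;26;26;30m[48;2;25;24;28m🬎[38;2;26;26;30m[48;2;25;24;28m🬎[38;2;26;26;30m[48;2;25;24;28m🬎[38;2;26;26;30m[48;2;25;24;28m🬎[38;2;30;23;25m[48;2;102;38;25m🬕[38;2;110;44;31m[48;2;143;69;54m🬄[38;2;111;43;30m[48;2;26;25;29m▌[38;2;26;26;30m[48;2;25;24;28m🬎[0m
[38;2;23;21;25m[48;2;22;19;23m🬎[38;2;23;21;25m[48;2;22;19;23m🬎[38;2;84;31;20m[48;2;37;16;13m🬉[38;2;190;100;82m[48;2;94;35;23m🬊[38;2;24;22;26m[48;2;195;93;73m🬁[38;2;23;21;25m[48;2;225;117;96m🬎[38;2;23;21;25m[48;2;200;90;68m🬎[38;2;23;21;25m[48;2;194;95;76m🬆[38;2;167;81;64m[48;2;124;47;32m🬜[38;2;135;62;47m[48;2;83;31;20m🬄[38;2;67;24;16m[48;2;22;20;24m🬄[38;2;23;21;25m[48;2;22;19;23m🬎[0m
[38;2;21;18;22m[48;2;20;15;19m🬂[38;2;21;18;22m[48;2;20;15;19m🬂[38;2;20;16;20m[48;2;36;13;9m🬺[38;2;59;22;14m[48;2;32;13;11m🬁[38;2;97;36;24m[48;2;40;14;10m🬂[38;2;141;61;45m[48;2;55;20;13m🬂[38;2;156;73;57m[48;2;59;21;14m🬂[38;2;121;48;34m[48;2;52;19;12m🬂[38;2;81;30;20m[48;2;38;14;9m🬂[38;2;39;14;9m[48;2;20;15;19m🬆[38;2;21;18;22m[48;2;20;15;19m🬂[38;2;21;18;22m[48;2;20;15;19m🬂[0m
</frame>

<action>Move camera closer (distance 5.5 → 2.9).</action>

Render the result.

<frame>
[38;2;34;41;45m[48;2;126;53;39m🬆[38;2;125;56;43m[48;2;87;35;25m🬝[38;2;111;52;41m[48;2;63;24;16m🬂[38;2;71;28;19m[48;2;40;14;10m🬀[38;2;36;13;9m[48;2;36;13;9m [38;2;36;13;9m[48;2;36;13;9m [38;2;36;13;9m[48;2;36;13;9m [38;2;36;13;9m[48;2;36;13;9m [38;2;36;13;9m[48;2;38;14;9m🬺[38;2;84;38;28m[48;2;41;15;10m🬁[38;2;159;93;80m[48;2;67;28;20m🬂[38;2;65;43;40m[48;2;160;85;70m🬑[0m
[38;2;125;57;44m[48;2;109;47;35m🬕[38;2;89;35;25m[48;2;66;24;16m▌[38;2;51;19;12m[48;2;37;13;9m🬀[38;2;36;13;9m[48;2;30;34;38m🬝[38;2;36;13;9m[48;2;30;34;38m🬆[38;2;36;13;9m[48;2;30;34;38m🬂[38;2;36;13;9m[48;2;30;34;38m🬂[38;2;36;13;9m[48;2;30;34;38m🬂[38;2;36;13;9m[48;2;30;34;38m🬎[38;2;36;13;9m[48;2;36;13;9m [38;2;36;13;9m[48;2;42;15;10m🬺[38;2;89;39;29m[48;2;58;21;14m🬉[0m
[38;2;111;45;32m[48;2;137;65;51m▐[38;2;60;22;15m[48;2;88;33;22m▐[38;2;36;13;9m[48;2;27;29;33m🬆[38;2;29;32;36m[48;2;27;29;33m🬂[38;2;29;32;36m[48;2;27;29;33m🬂[38;2;29;32;36m[48;2;27;29;33m🬂[38;2;29;32;36m[48;2;27;29;33m🬂[38;2;29;32;36m[48;2;27;29;33m🬂[38;2;29;32;36m[48;2;27;29;33m🬂[38;2;27;30;34m[48;2;36;13;9m🬺[38;2;36;13;9m[48;2;27;29;33m🬬[38;2;42;15;10m[48;2;66;24;16m▌[0m
[38;2;137;56;40m[48;2;171;86;70m▐[38;2;70;26;17m[48;2;114;42;28m▐[38;2;26;26;30m[48;2;25;24;28m🬎[38;2;26;26;30m[48;2;25;24;28m🬎[38;2;26;26;30m[48;2;25;24;28m🬎[38;2;26;26;30m[48;2;25;24;28m🬎[38;2;26;26;30m[48;2;25;24;28m🬎[38;2;26;26;30m[48;2;25;24;28m🬎[38;2;26;26;30m[48;2;25;24;28m🬎[38;2;26;26;30m[48;2;25;24;28m🬎[38;2;26;25;29m[48;2;36;13;9m▌[38;2;57;21;14m[48;2;84;31;21m🬄[0m
[38;2;177;82;63m[48;2;216;120;101m🬉[38;2;126;47;31m[48;2;162;62;43m🬊[38;2;23;21;25m[48;2;22;19;23m🬎[38;2;23;21;25m[48;2;22;19;23m🬎[38;2;23;21;25m[48;2;22;19;23m🬎[38;2;23;21;25m[48;2;22;19;23m🬎[38;2;23;21;25m[48;2;22;19;23m🬎[38;2;23;21;25m[48;2;22;19;23m🬎[38;2;23;21;25m[48;2;22;19;23m🬎[38;2;23;21;25m[48;2;22;19;23m🬎[38;2;30;20;21m[48;2;101;37;24m🬕[38;2;106;39;26m[48;2;132;53;37m🬆[0m
[38;2;232;132;112m[48;2;193;99;80m🬨[38;2;188;80;59m[48;2;237;130;109m🬊[38;2;21;18;22m[48;2;175;67;45m🬁[38;2;176;65;44m[48;2;20;16;20m🬏[38;2;21;18;22m[48;2;20;15;19m🬂[38;2;21;18;22m[48;2;20;15;19m🬂[38;2;21;18;22m[48;2;20;15;19m🬂[38;2;21;18;22m[48;2;20;15;19m🬂[38;2;21;18;22m[48;2;20;15;19m🬂[38;2;20;17;21m[48;2;143;53;35m🬆[38;2;133;49;33m[48;2;163;67;49m🬆[38;2;159;71;54m[48;2;188;98;80m🬆[0m
</frame>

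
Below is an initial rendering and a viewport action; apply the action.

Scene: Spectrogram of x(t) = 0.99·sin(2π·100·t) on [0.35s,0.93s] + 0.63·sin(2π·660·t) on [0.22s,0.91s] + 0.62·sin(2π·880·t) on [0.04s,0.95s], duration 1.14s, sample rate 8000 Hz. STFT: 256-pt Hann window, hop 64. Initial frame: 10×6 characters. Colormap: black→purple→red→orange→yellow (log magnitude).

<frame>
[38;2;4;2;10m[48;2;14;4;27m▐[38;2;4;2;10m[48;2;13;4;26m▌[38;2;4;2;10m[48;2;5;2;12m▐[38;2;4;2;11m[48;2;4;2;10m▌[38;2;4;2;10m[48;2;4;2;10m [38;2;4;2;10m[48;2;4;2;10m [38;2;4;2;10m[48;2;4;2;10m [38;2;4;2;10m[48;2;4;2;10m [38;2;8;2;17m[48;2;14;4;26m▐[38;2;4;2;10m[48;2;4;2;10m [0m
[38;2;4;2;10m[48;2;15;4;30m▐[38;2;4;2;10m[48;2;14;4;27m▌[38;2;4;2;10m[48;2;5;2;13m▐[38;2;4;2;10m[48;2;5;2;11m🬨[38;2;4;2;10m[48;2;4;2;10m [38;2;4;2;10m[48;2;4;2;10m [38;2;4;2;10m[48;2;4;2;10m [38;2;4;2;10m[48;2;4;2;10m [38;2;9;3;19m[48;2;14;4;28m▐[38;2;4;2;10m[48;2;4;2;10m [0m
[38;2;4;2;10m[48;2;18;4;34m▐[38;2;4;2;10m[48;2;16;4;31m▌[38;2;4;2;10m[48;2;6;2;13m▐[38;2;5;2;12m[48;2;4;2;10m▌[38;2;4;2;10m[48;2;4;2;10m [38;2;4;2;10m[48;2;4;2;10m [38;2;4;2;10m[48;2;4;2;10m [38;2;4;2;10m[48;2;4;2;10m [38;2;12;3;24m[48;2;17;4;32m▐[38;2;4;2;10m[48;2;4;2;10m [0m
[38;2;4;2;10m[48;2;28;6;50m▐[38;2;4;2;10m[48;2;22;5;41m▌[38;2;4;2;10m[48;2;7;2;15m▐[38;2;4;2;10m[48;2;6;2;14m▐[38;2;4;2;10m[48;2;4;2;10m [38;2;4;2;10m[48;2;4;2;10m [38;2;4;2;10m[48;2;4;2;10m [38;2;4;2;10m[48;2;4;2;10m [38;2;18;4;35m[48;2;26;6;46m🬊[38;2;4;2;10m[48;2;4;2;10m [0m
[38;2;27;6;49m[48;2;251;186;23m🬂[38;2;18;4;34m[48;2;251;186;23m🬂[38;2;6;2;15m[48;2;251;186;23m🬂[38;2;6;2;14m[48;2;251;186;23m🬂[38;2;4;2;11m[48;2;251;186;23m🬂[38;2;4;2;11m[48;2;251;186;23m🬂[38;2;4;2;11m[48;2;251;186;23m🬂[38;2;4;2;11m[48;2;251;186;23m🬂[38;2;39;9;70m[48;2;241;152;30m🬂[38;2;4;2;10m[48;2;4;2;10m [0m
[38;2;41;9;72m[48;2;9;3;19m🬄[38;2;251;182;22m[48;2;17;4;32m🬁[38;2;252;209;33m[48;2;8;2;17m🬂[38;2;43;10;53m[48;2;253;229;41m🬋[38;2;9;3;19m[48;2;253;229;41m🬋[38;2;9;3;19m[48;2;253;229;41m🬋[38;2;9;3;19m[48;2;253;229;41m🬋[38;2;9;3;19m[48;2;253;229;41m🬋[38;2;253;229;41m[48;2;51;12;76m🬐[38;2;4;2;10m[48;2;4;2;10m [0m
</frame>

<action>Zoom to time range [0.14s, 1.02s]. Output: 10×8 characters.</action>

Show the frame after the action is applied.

<frame>
[38;2;4;2;10m[48;2;15;4;28m▌[38;2;4;2;10m[48;2;4;2;10m [38;2;4;2;11m[48;2;4;2;10m▌[38;2;4;2;10m[48;2;4;2;10m [38;2;4;2;10m[48;2;4;2;10m [38;2;4;2;10m[48;2;4;2;10m [38;2;4;2;10m[48;2;4;2;10m [38;2;4;2;10m[48;2;4;2;10m [38;2;4;2;10m[48;2;14;4;26m▌[38;2;11;3;22m[48;2;7;2;15m▌[0m
[38;2;4;2;10m[48;2;15;4;29m▌[38;2;4;2;10m[48;2;4;2;10m [38;2;4;2;10m[48;2;5;2;11m🬬[38;2;4;2;10m[48;2;4;2;10m [38;2;4;2;10m[48;2;4;2;10m [38;2;4;2;10m[48;2;4;2;10m [38;2;4;2;10m[48;2;4;2;10m [38;2;4;2;10m[48;2;4;2;10m [38;2;4;2;10m[48;2;14;4;27m▌[38;2;7;2;16m[48;2;11;3;23m▐[0m
[38;2;4;2;10m[48;2;16;4;31m▌[38;2;4;2;10m[48;2;4;2;10m [38;2;4;2;10m[48;2;5;2;11m▐[38;2;4;2;10m[48;2;4;2;10m [38;2;4;2;10m[48;2;4;2;10m [38;2;4;2;10m[48;2;4;2;10m [38;2;4;2;10m[48;2;4;2;10m [38;2;4;2;10m[48;2;4;2;10m [38;2;4;2;10m[48;2;15;4;29m▌[38;2;8;2;17m[48;2;12;3;24m▐[0m
[38;2;4;2;10m[48;2;19;4;35m▌[38;2;4;2;10m[48;2;4;2;10m [38;2;5;2;12m[48;2;4;2;10m▌[38;2;4;2;10m[48;2;4;2;10m [38;2;4;2;10m[48;2;4;2;10m [38;2;4;2;10m[48;2;4;2;10m [38;2;4;2;10m[48;2;4;2;10m [38;2;4;2;10m[48;2;4;2;10m [38;2;4;2;10m[48;2;17;4;32m▌[38;2;10;3;20m[48;2;14;4;27m▐[0m
[38;2;4;2;10m[48;2;23;5;42m▌[38;2;4;2;10m[48;2;4;2;10m [38;2;4;2;10m[48;2;5;2;13m▐[38;2;4;2;10m[48;2;4;2;10m [38;2;4;2;10m[48;2;4;2;10m [38;2;4;2;10m[48;2;4;2;10m [38;2;4;2;10m[48;2;4;2;10m [38;2;4;2;10m[48;2;4;2;10m [38;2;4;2;10m[48;2;21;5;39m▌[38;2;14;3;27m[48;2;19;4;35m🬊[0m
[38;2;5;2;13m[48;2;34;8;60m▌[38;2;4;2;10m[48;2;9;3;19m🬎[38;2;5;2;11m[48;2;9;2;19m🬊[38;2;4;2;10m[48;2;9;3;19m🬎[38;2;4;2;10m[48;2;9;3;19m🬎[38;2;4;2;10m[48;2;9;3;19m🬎[38;2;4;2;10m[48;2;9;3;19m🬎[38;2;4;2;10m[48;2;9;3;19m🬎[38;2;5;2;13m[48;2;33;7;58m▌[38;2;29;7;53m[48;2;90;22;87m🬎[0m
[38;2;251;195;27m[48;2;16;4;31m🬨[38;2;250;162;14m[48;2;252;208;32m🬋[38;2;250;162;14m[48;2;252;208;32m🬋[38;2;250;162;14m[48;2;252;208;32m🬋[38;2;250;162;14m[48;2;252;208;32m🬋[38;2;250;162;14m[48;2;252;208;32m🬋[38;2;250;162;14m[48;2;252;208;32m🬋[38;2;250;162;14m[48;2;252;208;32m🬋[38;2;252;209;33m[48;2;250;163;14m🬰[38;2;252;210;33m[48;2;156;40;80m🬀[0m
[38;2;4;2;10m[48;2;43;9;69m▌[38;2;4;2;11m[48;2;4;2;10m🬂[38;2;60;15;53m[48;2;254;242;46m🬎[38;2;16;4;30m[48;2;254;249;49m🬎[38;2;16;4;30m[48;2;254;249;49m🬎[38;2;16;4;30m[48;2;254;249;49m🬎[38;2;16;4;30m[48;2;254;249;49m🬎[38;2;16;4;30m[48;2;254;249;49m🬎[38;2;32;7;54m[48;2;254;249;49m🬎[38;2;255;250;50m[48;2;60;14;62m🬏[0m
</frame>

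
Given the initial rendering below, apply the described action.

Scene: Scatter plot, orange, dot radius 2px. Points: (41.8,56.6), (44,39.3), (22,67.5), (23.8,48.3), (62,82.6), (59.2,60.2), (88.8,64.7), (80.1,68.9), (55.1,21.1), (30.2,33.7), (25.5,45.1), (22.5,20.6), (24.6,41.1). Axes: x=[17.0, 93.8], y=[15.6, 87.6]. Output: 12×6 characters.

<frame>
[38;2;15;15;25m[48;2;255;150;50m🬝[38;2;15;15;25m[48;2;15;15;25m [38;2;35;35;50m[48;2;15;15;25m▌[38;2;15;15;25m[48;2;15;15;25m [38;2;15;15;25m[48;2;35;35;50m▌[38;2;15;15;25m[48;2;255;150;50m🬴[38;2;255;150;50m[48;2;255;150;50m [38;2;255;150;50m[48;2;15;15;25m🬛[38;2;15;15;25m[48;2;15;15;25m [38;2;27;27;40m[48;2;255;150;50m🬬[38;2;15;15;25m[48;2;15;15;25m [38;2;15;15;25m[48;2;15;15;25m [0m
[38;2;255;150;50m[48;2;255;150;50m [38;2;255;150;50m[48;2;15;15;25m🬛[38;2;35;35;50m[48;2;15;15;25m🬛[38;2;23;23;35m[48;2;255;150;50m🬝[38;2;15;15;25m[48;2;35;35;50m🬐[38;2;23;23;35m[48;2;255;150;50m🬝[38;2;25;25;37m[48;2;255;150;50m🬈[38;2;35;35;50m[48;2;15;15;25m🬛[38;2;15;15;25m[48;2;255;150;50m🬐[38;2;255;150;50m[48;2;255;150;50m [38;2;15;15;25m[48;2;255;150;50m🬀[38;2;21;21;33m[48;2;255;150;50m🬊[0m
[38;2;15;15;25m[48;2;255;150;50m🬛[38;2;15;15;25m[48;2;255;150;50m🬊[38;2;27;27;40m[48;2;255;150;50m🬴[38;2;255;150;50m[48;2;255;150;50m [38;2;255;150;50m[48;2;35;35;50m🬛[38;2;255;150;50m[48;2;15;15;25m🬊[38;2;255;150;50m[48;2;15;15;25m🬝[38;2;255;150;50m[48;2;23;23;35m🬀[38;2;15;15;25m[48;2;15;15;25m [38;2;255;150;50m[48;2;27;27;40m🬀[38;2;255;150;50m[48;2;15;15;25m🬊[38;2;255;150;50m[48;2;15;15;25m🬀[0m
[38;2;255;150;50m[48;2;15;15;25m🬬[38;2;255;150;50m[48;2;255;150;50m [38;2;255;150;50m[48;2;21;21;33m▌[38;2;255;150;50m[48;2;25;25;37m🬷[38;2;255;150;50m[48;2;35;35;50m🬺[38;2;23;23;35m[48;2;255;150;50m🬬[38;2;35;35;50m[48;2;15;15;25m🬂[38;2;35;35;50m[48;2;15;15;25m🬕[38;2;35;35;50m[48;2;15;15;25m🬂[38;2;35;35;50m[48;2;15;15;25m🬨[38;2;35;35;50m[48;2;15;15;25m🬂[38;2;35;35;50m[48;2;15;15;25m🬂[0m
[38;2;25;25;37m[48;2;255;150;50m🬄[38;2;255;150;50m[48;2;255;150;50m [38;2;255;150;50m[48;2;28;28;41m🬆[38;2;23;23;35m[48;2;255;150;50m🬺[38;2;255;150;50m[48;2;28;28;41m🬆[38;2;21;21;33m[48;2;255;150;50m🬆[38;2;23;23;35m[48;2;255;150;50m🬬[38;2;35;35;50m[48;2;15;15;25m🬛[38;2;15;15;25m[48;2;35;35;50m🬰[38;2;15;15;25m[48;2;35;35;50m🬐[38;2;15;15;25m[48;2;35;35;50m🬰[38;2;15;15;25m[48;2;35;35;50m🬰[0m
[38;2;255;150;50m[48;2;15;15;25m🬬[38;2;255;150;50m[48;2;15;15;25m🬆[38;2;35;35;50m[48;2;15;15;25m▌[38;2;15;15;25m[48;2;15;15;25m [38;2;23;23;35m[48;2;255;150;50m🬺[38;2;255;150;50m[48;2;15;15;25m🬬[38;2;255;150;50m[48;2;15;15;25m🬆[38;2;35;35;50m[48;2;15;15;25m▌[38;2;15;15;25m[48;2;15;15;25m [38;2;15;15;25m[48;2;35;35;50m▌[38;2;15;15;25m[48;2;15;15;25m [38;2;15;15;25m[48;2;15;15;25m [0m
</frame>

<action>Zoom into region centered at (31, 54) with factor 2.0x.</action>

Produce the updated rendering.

<frame>
[38;2;15;15;25m[48;2;15;15;25m [38;2;15;15;25m[48;2;15;15;25m [38;2;28;28;41m[48;2;255;150;50m🬆[38;2;255;150;50m[48;2;15;15;25m🬺[38;2;27;27;40m[48;2;255;150;50m🬬[38;2;15;15;25m[48;2;15;15;25m [38;2;15;15;25m[48;2;15;15;25m [38;2;35;35;50m[48;2;15;15;25m▌[38;2;15;15;25m[48;2;15;15;25m [38;2;15;15;25m[48;2;35;35;50m▌[38;2;15;15;25m[48;2;15;15;25m [38;2;15;15;25m[48;2;15;15;25m [0m
[38;2;15;15;25m[48;2;35;35;50m🬰[38;2;15;15;25m[48;2;35;35;50m🬰[38;2;255;150;50m[48;2;31;31;45m🬁[38;2;255;150;50m[48;2;21;21;33m🬆[38;2;15;15;25m[48;2;35;35;50m🬐[38;2;15;15;25m[48;2;35;35;50m🬰[38;2;15;15;25m[48;2;35;35;50m🬰[38;2;35;35;50m[48;2;15;15;25m🬛[38;2;23;23;35m[48;2;255;150;50m🬝[38;2;15;15;25m[48;2;35;35;50m🬐[38;2;15;15;25m[48;2;35;35;50m🬰[38;2;15;15;25m[48;2;35;35;50m🬰[0m
[38;2;15;15;25m[48;2;15;15;25m [38;2;15;15;25m[48;2;15;15;25m [38;2;35;35;50m[48;2;15;15;25m▌[38;2;15;15;25m[48;2;15;15;25m [38;2;15;15;25m[48;2;35;35;50m▌[38;2;15;15;25m[48;2;15;15;25m [38;2;15;15;25m[48;2;15;15;25m [38;2;27;27;40m[48;2;255;150;50m🬴[38;2;255;150;50m[48;2;255;150;50m [38;2;255;150;50m[48;2;35;35;50m🬛[38;2;15;15;25m[48;2;15;15;25m [38;2;15;15;25m[48;2;15;15;25m [0m
[38;2;35;35;50m[48;2;15;15;25m🬂[38;2;35;35;50m[48;2;15;15;25m🬂[38;2;31;31;45m[48;2;255;150;50m🬝[38;2;35;35;50m[48;2;255;150;50m🬀[38;2;35;35;50m[48;2;255;150;50m🬊[38;2;35;35;50m[48;2;15;15;25m🬂[38;2;35;35;50m[48;2;15;15;25m🬂[38;2;35;35;50m[48;2;15;15;25m🬕[38;2;255;150;50m[48;2;19;19;30m🬁[38;2;35;35;50m[48;2;15;15;25m🬨[38;2;35;35;50m[48;2;15;15;25m🬂[38;2;35;35;50m[48;2;15;15;25m🬂[0m
[38;2;15;15;25m[48;2;35;35;50m🬰[38;2;15;15;25m[48;2;35;35;50m🬰[38;2;31;31;45m[48;2;255;150;50m🬝[38;2;255;150;50m[48;2;255;150;50m [38;2;255;150;50m[48;2;255;150;50m [38;2;255;150;50m[48;2;23;23;35m🬀[38;2;15;15;25m[48;2;35;35;50m🬰[38;2;35;35;50m[48;2;15;15;25m🬛[38;2;15;15;25m[48;2;35;35;50m🬰[38;2;28;28;41m[48;2;255;150;50m🬆[38;2;23;23;35m[48;2;255;150;50m🬬[38;2;15;15;25m[48;2;35;35;50m🬰[0m
[38;2;15;15;25m[48;2;15;15;25m [38;2;15;15;25m[48;2;15;15;25m [38;2;35;35;50m[48;2;15;15;25m▌[38;2;255;150;50m[48;2;15;15;25m🬊[38;2;255;150;50m[48;2;27;27;40m🬀[38;2;15;15;25m[48;2;15;15;25m [38;2;15;15;25m[48;2;15;15;25m [38;2;35;35;50m[48;2;15;15;25m▌[38;2;15;15;25m[48;2;255;150;50m🬺[38;2;255;150;50m[48;2;15;15;25m🬬[38;2;255;150;50m[48;2;15;15;25m🬆[38;2;15;15;25m[48;2;15;15;25m [0m
</frame>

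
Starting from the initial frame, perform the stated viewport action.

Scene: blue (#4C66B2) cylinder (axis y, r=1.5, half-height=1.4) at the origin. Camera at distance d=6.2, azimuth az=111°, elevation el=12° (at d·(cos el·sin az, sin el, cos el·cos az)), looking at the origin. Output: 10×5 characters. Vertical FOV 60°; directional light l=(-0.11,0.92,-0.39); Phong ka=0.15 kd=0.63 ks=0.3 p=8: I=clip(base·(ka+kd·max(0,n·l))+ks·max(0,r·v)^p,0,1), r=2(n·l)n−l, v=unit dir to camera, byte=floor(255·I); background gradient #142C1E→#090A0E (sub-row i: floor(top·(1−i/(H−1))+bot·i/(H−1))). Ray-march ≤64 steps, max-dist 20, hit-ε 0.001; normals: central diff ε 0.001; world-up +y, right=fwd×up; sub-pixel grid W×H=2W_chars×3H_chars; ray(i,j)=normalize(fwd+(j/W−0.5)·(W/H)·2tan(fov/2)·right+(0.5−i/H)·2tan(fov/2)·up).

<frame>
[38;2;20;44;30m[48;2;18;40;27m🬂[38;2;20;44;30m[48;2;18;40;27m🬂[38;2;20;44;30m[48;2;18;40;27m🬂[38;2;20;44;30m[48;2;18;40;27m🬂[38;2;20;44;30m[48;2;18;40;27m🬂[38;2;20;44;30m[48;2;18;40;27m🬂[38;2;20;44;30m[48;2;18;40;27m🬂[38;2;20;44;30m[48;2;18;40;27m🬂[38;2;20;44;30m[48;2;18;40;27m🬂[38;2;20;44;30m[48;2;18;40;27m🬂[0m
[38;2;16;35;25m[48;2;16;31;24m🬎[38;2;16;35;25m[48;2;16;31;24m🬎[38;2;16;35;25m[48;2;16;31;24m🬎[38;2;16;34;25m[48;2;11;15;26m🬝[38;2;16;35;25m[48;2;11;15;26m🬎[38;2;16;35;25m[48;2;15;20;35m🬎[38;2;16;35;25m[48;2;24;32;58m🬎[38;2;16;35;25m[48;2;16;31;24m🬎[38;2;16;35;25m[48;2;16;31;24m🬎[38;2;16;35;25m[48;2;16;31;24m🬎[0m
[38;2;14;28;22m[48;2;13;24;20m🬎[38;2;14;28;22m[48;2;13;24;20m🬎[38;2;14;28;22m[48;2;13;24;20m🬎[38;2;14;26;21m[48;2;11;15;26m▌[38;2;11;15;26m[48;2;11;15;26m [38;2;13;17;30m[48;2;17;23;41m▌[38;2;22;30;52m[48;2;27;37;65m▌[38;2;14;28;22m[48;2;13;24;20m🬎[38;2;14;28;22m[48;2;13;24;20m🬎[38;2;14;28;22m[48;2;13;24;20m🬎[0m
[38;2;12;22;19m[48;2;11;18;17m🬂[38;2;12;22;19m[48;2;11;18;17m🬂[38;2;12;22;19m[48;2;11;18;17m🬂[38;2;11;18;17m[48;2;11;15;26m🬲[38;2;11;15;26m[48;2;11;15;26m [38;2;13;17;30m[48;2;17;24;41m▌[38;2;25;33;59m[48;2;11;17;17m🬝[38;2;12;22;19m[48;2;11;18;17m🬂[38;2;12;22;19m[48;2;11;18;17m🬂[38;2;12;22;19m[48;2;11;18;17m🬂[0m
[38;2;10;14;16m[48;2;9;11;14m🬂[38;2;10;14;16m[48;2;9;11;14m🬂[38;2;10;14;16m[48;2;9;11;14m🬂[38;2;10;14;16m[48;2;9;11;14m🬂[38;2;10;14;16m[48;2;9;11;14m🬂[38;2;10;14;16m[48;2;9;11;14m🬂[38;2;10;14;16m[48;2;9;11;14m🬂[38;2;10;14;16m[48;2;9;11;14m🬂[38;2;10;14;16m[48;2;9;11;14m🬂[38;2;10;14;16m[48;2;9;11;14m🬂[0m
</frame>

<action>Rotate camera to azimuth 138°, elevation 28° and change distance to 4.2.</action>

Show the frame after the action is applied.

<frame>
[38;2;20;44;30m[48;2;18;40;27m🬂[38;2;20;44;30m[48;2;18;40;27m🬂[38;2;20;44;30m[48;2;18;40;27m🬂[38;2;20;44;30m[48;2;18;40;27m🬂[38;2;20;44;30m[48;2;18;40;27m🬂[38;2;20;44;30m[48;2;18;40;27m🬂[38;2;20;44;30m[48;2;18;40;27m🬂[38;2;20;44;30m[48;2;18;40;27m🬂[38;2;20;44;30m[48;2;18;40;27m🬂[38;2;20;44;30m[48;2;18;40;27m🬂[0m
[38;2;16;35;25m[48;2;16;31;24m🬎[38;2;16;35;25m[48;2;16;31;24m🬎[38;2;55;74;129m[48;2;14;26;25m🬁[38;2;55;74;129m[48;2;13;18;31m🬎[38;2;55;74;129m[48;2;18;24;43m🬎[38;2;55;74;129m[48;2;22;30;52m🬎[38;2;55;74;129m[48;2;26;35;61m🬎[38;2;55;74;129m[48;2;29;39;69m🬆[38;2;16;35;25m[48;2;16;31;24m🬎[38;2;16;35;25m[48;2;16;31;24m🬎[0m
[38;2;14;28;22m[48;2;13;24;20m🬎[38;2;14;28;22m[48;2;13;24;20m🬎[38;2;13;26;21m[48;2;11;15;26m🬲[38;2;11;15;26m[48;2;13;18;33m▌[38;2;19;26;45m[48;2;16;22;39m▐[38;2;21;29;50m[48;2;23;31;55m▌[38;2;25;34;59m[48;2;27;36;63m▌[38;2;29;39;69m[48;2;13;24;20m🬝[38;2;14;28;22m[48;2;13;24;20m🬎[38;2;14;28;22m[48;2;13;24;20m🬎[0m
[38;2;12;22;19m[48;2;11;18;17m🬂[38;2;12;22;19m[48;2;11;18;17m🬂[38;2;12;22;19m[48;2;11;18;17m🬂[38;2;11;15;26m[48;2;12;17;30m▌[38;2;19;25;44m[48;2;16;21;38m▐[38;2;21;29;50m[48;2;23;32;56m▌[38;2;25;34;60m[48;2;27;37;65m▌[38;2;29;39;70m[48;2;11;19;18m▌[38;2;12;22;19m[48;2;11;18;17m🬂[38;2;12;22;19m[48;2;11;18;17m🬂[0m
[38;2;10;14;16m[48;2;9;11;14m🬂[38;2;10;14;16m[48;2;9;11;14m🬂[38;2;10;14;16m[48;2;9;11;14m🬂[38;2;11;15;26m[48;2;9;10;14m🬊[38;2;18;25;43m[48;2;15;20;36m▐[38;2;21;29;50m[48;2;24;32;56m▌[38;2;27;36;64m[48;2;9;10;14m🬝[38;2;30;41;71m[48;2;9;11;14m🬀[38;2;10;14;16m[48;2;9;11;14m🬂[38;2;10;14;16m[48;2;9;11;14m🬂[0m
</frame>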